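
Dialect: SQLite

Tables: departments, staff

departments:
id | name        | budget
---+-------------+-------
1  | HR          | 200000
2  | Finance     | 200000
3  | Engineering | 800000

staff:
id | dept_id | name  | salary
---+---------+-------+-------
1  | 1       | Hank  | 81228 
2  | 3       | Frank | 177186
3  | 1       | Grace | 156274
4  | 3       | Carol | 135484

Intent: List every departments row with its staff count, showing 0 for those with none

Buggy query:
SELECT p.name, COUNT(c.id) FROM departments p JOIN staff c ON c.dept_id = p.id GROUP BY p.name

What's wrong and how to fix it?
Bug: An inner join excludes parents with zero children

Fix: Switch to LEFT JOIN to retain unmatched parent rows

Corrected query:
SELECT p.name, COUNT(c.id) FROM departments p LEFT JOIN staff c ON c.dept_id = p.id GROUP BY p.name

Result:
name        | COUNT(c.id)
------------+------------
Engineering | 2          
Finance     | 0          
HR          | 2          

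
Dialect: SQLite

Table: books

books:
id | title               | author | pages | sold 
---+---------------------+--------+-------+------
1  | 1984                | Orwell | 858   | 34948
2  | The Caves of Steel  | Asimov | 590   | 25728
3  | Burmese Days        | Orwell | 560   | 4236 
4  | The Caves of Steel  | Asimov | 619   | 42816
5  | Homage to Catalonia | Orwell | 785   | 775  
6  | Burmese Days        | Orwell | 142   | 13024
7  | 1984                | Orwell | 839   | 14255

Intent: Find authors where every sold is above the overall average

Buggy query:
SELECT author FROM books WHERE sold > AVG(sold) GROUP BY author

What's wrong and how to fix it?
Bug: AVG() is an aggregate; it can't sit directly in WHERE

Fix: Use a subquery for AVG and a HAVING MIN(...) filter so the condition holds for every row in the group

Corrected query:
SELECT author FROM books GROUP BY author HAVING MIN(sold) > (SELECT AVG(sold) FROM books)

Result:
author
------
Asimov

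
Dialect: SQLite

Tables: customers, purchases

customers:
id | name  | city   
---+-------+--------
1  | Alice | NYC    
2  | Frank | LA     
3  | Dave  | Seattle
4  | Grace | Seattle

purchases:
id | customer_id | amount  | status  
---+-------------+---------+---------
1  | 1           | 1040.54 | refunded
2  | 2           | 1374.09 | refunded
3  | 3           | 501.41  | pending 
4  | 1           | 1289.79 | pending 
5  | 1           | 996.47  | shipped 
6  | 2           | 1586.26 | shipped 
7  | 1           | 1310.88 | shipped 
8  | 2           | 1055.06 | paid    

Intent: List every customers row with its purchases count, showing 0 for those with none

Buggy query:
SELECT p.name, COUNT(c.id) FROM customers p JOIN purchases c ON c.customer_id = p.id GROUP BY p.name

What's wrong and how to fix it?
Bug: INNER JOIN drops customers rows that have no matching purchases rows

Fix: Use LEFT JOIN so parents without children still appear (COUNT(c.id) gives 0)

Corrected query:
SELECT p.name, COUNT(c.id) FROM customers p LEFT JOIN purchases c ON c.customer_id = p.id GROUP BY p.name

Result:
name  | COUNT(c.id)
------+------------
Alice | 4          
Dave  | 1          
Frank | 3          
Grace | 0          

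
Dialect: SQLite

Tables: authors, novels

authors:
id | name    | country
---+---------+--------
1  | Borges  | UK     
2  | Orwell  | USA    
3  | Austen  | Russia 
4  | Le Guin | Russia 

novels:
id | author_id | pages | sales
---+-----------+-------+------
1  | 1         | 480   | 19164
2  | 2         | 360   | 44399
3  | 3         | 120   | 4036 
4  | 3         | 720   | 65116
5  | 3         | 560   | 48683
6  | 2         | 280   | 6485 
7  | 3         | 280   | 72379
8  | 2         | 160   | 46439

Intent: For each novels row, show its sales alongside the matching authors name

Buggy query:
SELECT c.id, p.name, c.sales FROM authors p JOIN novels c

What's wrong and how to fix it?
Bug: JOIN with no ON clause produces a cartesian product; every novels row pairs with every authors row

Fix: Add ON c.author_id = p.id to the JOIN

Corrected query:
SELECT c.id, p.name, c.sales FROM authors p JOIN novels c ON c.author_id = p.id

Result:
id | name   | sales
---+--------+------
1  | Borges | 19164
2  | Orwell | 44399
3  | Austen | 4036 
4  | Austen | 65116
5  | Austen | 48683
6  | Orwell | 6485 
7  | Austen | 72379
8  | Orwell | 46439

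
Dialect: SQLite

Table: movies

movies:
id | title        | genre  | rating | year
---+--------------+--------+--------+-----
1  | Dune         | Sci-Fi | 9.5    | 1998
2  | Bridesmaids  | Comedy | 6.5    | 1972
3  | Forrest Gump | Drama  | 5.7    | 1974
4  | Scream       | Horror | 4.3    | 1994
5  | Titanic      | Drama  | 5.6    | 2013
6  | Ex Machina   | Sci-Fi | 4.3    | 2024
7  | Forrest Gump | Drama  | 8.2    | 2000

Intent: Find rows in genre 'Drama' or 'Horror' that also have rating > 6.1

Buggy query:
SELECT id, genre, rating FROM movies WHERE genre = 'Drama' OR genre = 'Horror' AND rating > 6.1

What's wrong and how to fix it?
Bug: AND binds tighter than OR, so this parses as genre = 'Drama' OR (genre = 'Horror' AND rating > 6.1)

Fix: Group the OR with parentheses (or use IN), then AND the threshold

Corrected query:
SELECT id, genre, rating FROM movies WHERE (genre = 'Drama' OR genre = 'Horror') AND rating > 6.1

Result:
id | genre | rating
---+-------+-------
7  | Drama | 8.2   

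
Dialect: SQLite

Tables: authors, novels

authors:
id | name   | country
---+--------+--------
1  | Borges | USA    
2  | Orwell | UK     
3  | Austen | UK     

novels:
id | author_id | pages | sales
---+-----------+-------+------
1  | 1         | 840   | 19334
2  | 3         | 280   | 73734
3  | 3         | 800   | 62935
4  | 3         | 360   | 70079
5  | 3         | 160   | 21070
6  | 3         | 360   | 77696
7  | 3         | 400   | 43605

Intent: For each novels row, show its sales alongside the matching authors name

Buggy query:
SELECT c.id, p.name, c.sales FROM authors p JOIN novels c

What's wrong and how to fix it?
Bug: JOIN with no ON clause produces a cartesian product; every novels row pairs with every authors row

Fix: Specify the join condition linking the foreign key to the parent id

Corrected query:
SELECT c.id, p.name, c.sales FROM authors p JOIN novels c ON c.author_id = p.id

Result:
id | name   | sales
---+--------+------
1  | Borges | 19334
2  | Austen | 73734
3  | Austen | 62935
4  | Austen | 70079
5  | Austen | 21070
6  | Austen | 77696
7  | Austen | 43605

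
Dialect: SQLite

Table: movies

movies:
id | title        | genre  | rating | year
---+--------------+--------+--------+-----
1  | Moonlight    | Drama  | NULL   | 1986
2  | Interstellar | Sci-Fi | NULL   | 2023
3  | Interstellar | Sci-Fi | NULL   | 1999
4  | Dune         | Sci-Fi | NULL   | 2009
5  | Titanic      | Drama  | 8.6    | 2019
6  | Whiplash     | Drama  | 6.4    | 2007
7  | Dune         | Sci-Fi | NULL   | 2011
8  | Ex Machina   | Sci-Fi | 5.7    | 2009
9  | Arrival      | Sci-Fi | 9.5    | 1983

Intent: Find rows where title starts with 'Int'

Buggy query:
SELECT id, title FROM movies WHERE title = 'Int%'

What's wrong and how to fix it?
Bug: '=' compares the literal string including the % character; pattern matching needs LIKE

Fix: Replace '=' with LIKE so 'Int%' is treated as a pattern

Corrected query:
SELECT id, title FROM movies WHERE title LIKE 'Int%'

Result:
id | title       
---+-------------
2  | Interstellar
3  | Interstellar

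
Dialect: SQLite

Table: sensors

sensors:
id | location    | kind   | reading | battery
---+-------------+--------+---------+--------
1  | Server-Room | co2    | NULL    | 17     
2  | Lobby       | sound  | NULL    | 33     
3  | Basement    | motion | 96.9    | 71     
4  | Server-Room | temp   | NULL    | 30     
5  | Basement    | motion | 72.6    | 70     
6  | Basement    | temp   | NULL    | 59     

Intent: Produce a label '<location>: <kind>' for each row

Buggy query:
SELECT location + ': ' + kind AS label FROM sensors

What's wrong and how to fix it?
Bug: '+' is numeric addition; on text columns SQLite converts them to 0 instead of concatenating

Fix: Replace + with || to concatenate text

Corrected query:
SELECT location || ': ' || kind AS label FROM sensors

Result:
label            
-----------------
Server-Room: co2 
Lobby: sound     
Basement: motion 
Server-Room: temp
Basement: motion 
Basement: temp   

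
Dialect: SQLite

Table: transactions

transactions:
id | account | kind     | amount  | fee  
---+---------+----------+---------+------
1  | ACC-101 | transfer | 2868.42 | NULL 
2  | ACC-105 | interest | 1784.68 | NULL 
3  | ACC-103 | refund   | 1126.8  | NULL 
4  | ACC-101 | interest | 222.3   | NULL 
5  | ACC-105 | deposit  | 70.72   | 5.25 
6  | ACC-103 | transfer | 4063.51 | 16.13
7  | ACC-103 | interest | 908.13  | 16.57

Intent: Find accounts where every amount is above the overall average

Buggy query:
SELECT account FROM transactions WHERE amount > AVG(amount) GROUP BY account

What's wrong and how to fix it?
Bug: WHERE evaluates per row before aggregation, so AVG() is unavailable

Fix: Use a subquery for AVG and a HAVING MIN(...) filter so the condition holds for every row in the group

Corrected query:
SELECT account FROM transactions GROUP BY account HAVING MIN(amount) > (SELECT AVG(amount) FROM transactions)

Result:
(no rows)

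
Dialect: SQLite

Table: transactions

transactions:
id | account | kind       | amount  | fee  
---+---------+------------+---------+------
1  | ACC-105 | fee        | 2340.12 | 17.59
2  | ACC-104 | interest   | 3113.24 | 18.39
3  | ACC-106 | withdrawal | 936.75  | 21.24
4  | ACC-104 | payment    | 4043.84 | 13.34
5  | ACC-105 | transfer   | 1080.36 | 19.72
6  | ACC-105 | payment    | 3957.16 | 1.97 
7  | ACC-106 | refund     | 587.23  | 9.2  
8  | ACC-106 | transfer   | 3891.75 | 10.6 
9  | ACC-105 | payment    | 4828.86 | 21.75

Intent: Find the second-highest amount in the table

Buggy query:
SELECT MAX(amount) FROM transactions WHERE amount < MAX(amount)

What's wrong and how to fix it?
Bug: The inner MAX is an aggregate inside WHERE, which is not allowed

Fix: Put the inner MAX in a scalar subquery

Corrected query:
SELECT MAX(amount) FROM transactions WHERE amount < (SELECT MAX(amount) FROM transactions)

Result:
MAX(amount)
-----------
4043.84    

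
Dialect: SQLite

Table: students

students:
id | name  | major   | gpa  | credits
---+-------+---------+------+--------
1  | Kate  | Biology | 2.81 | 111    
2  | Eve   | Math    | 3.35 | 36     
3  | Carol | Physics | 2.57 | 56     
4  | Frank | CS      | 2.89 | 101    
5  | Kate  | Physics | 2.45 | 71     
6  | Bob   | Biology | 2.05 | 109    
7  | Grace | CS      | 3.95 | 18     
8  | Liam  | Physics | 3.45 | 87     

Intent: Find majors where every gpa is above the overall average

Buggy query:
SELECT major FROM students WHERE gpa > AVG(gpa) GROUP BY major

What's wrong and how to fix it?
Bug: WHERE evaluates per row before aggregation, so AVG() is unavailable

Fix: Compute the overall average in a scalar subquery and compare each group's MIN against it in HAVING

Corrected query:
SELECT major FROM students GROUP BY major HAVING MIN(gpa) > (SELECT AVG(gpa) FROM students)

Result:
major
-----
Math 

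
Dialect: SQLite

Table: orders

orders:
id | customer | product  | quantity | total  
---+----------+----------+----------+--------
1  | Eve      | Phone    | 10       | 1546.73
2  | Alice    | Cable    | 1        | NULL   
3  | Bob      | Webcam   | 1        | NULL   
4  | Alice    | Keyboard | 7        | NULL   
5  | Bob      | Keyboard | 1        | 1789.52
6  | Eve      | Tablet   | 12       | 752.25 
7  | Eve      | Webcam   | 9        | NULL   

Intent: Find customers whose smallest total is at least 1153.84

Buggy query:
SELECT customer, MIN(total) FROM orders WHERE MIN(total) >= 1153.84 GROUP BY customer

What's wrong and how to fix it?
Bug: Aggregates like MIN are computed per group after WHERE runs

Fix: Use HAVING for the per-group MIN condition

Corrected query:
SELECT customer, MIN(total) FROM orders GROUP BY customer HAVING MIN(total) >= 1153.84

Result:
customer | MIN(total)
---------+-----------
Bob      | 1789.52   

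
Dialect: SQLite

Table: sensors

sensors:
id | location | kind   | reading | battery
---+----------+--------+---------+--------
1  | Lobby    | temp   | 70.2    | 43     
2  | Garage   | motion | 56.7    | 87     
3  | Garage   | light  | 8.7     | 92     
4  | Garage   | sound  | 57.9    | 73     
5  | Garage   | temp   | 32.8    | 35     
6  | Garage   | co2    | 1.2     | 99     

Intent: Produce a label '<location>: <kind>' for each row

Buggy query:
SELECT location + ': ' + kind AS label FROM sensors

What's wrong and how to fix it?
Bug: SQLite uses || for string concatenation; + coerces text to numbers (yielding 0)

Fix: Replace + with || to concatenate text

Corrected query:
SELECT location || ': ' || kind AS label FROM sensors

Result:
label         
--------------
Lobby: temp   
Garage: motion
Garage: light 
Garage: sound 
Garage: temp  
Garage: co2   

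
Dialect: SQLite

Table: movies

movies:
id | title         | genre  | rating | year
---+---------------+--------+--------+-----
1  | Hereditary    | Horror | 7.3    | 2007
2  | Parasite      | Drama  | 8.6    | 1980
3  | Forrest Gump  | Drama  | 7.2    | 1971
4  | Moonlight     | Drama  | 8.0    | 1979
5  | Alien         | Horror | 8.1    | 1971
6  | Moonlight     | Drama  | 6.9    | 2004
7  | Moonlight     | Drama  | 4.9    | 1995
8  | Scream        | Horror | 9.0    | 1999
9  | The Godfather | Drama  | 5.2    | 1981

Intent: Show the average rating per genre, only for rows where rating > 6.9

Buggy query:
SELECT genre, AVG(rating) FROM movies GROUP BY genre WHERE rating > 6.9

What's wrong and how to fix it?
Bug: Row-level WHERE must come before GROUP BY in the clause order

Fix: Move the WHERE clause before GROUP BY

Corrected query:
SELECT genre, AVG(rating) FROM movies WHERE rating > 6.9 GROUP BY genre

Result:
genre  | AVG(rating)
-------+------------
Drama  | 7.933333   
Horror | 8.133333   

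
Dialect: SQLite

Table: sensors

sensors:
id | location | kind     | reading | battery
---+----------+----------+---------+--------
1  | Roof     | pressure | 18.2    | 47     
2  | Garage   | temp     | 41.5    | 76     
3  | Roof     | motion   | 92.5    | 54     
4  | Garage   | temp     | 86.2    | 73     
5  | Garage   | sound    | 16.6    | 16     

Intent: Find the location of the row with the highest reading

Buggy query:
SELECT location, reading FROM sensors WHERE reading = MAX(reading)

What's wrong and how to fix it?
Bug: WHERE is evaluated per row; an aggregate over the whole table isn't defined there

Fix: Wrap MAX in a scalar subquery so WHERE compares against a single value

Corrected query:
SELECT location, reading FROM sensors WHERE reading = (SELECT MAX(reading) FROM sensors)

Result:
location | reading
---------+--------
Roof     | 92.5   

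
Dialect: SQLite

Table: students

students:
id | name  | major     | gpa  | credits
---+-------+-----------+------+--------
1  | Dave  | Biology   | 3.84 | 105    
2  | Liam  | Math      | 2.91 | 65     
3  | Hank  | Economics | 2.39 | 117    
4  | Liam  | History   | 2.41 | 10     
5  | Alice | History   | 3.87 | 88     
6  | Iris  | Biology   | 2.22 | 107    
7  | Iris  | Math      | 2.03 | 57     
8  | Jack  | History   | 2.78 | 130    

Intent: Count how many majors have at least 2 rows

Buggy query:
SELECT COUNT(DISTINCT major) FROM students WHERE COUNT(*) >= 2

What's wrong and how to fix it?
Bug: WHERE filters individual rows, not groups, so a group-level COUNT is invalid there

Fix: Group first with HAVING COUNT(*) >= 2, then COUNT the resulting groups

Corrected query:
SELECT COUNT(*) FROM (SELECT major FROM students GROUP BY major HAVING COUNT(*) >= 2)

Result:
COUNT(*)
--------
3       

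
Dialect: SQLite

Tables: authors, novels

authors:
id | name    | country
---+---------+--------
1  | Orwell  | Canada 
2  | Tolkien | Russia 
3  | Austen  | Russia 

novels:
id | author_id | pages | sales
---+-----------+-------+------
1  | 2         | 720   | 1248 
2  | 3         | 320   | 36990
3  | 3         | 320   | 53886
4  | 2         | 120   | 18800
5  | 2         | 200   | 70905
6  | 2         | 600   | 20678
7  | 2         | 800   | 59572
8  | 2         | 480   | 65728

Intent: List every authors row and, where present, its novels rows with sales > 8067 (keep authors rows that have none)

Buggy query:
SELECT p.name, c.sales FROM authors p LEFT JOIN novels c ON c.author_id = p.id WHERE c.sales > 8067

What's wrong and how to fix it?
Bug: A WHERE condition on the right-hand table after LEFT JOIN drops unmatched parents

Fix: Move the right-table condition into the ON clause so unmatched parents are kept

Corrected query:
SELECT p.name, c.sales FROM authors p LEFT JOIN novels c ON c.author_id = p.id AND c.sales > 8067

Result:
name    | sales
--------+------
Orwell  | NULL 
Tolkien | 18800
Tolkien | 20678
Tolkien | 59572
Tolkien | 65728
Tolkien | 70905
Austen  | 36990
Austen  | 53886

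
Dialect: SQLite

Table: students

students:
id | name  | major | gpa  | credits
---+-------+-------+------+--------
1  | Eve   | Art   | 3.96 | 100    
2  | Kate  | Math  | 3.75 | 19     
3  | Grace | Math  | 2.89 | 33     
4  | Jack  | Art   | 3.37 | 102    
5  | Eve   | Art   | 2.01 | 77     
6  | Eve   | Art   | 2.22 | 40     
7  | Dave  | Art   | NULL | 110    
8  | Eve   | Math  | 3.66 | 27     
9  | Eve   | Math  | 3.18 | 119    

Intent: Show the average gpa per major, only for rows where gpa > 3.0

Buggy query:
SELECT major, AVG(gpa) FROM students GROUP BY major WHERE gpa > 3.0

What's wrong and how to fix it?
Bug: Row-level WHERE must come before GROUP BY in the clause order

Fix: Move the WHERE clause before GROUP BY

Corrected query:
SELECT major, AVG(gpa) FROM students WHERE gpa > 3.0 GROUP BY major

Result:
major | AVG(gpa)
------+---------
Art   | 3.665   
Math  | 3.53    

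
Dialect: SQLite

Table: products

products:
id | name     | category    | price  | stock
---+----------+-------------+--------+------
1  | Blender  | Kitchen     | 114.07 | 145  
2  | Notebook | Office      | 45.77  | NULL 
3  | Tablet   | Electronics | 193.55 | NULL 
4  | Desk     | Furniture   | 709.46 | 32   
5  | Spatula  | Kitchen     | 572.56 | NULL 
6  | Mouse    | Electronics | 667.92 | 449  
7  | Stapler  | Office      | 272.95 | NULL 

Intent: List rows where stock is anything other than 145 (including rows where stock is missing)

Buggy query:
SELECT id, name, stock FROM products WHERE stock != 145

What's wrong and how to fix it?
Bug: Inequality against NULL is unknown, not true; rows with NULL are dropped

Fix: Add an explicit OR stock IS NULL to include the missing-value rows

Corrected query:
SELECT id, name, stock FROM products WHERE stock != 145 OR stock IS NULL

Result:
id | name     | stock
---+----------+------
2  | Notebook | NULL 
3  | Tablet   | NULL 
4  | Desk     | 32   
5  | Spatula  | NULL 
6  | Mouse    | 449  
7  | Stapler  | NULL 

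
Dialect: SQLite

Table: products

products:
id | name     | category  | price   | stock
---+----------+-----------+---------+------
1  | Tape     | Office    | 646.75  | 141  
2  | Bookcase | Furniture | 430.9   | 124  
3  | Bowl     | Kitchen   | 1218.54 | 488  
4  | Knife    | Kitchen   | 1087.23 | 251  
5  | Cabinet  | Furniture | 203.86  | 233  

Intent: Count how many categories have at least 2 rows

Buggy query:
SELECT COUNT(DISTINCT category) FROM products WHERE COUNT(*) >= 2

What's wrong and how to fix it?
Bug: WHERE filters individual rows, not groups, so a group-level COUNT is invalid there

Fix: Group first with HAVING COUNT(*) >= 2, then COUNT the resulting groups

Corrected query:
SELECT COUNT(*) FROM (SELECT category FROM products GROUP BY category HAVING COUNT(*) >= 2)

Result:
COUNT(*)
--------
2       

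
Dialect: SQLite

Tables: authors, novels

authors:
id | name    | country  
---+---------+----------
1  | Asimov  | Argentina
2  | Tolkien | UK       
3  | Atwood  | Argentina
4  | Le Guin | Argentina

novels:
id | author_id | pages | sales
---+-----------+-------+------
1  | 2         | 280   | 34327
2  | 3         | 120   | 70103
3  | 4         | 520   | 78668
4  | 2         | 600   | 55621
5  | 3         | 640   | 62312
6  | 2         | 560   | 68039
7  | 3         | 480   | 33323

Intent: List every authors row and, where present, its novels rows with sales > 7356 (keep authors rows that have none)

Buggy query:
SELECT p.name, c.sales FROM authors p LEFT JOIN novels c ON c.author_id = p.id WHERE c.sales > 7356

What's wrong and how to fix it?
Bug: Filtering c.sales in WHERE discards the NULL rows produced by LEFT JOIN, turning it into an inner join

Fix: Put 'c.sales > 7356' in the JOIN's ON clause instead of WHERE

Corrected query:
SELECT p.name, c.sales FROM authors p LEFT JOIN novels c ON c.author_id = p.id AND c.sales > 7356

Result:
name    | sales
--------+------
Asimov  | NULL 
Tolkien | 34327
Tolkien | 55621
Tolkien | 68039
Atwood  | 33323
Atwood  | 62312
Atwood  | 70103
Le Guin | 78668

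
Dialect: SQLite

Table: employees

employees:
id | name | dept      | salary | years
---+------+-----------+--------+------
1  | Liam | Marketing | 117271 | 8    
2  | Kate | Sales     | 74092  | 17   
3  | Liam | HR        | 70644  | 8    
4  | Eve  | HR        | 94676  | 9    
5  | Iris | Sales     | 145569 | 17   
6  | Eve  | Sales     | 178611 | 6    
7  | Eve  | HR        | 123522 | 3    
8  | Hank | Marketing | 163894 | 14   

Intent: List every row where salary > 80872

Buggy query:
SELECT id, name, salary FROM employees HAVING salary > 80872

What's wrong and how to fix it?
Bug: This is a non-aggregate query (no GROUP BY, no aggregates), so in SQLite the HAVING clause is invalid here; a row-level condition belongs in WHERE

Fix: Use WHERE for row-level filtering

Corrected query:
SELECT id, name, salary FROM employees WHERE salary > 80872

Result:
id | name | salary
---+------+-------
1  | Liam | 117271
4  | Eve  | 94676 
5  | Iris | 145569
6  | Eve  | 178611
7  | Eve  | 123522
8  | Hank | 163894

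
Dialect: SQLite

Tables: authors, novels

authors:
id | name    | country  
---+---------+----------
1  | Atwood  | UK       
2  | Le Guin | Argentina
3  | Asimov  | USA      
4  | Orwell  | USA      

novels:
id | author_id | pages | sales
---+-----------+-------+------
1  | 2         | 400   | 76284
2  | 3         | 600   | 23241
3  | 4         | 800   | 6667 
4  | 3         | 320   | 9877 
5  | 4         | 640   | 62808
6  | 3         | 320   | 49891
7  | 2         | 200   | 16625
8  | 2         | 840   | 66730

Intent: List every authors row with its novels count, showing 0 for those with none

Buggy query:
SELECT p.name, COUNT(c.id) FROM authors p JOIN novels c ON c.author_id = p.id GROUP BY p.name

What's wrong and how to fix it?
Bug: INNER JOIN drops authors rows that have no matching novels rows

Fix: Use LEFT JOIN so parents without children still appear (COUNT(c.id) gives 0)

Corrected query:
SELECT p.name, COUNT(c.id) FROM authors p LEFT JOIN novels c ON c.author_id = p.id GROUP BY p.name

Result:
name    | COUNT(c.id)
--------+------------
Asimov  | 3          
Atwood  | 0          
Le Guin | 3          
Orwell  | 2          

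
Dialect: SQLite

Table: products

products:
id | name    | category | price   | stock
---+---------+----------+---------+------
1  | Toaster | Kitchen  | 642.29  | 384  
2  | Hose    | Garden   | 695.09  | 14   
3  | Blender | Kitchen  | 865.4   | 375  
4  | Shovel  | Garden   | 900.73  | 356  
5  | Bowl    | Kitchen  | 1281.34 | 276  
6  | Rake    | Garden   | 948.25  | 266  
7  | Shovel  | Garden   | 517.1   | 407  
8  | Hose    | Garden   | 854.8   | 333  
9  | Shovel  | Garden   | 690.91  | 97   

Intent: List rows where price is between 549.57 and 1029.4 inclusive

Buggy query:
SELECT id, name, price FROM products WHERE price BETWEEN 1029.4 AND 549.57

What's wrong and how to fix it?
Bug: BETWEEN expects the lower bound first; with 1029.4 AND 549.57 the range is empty

Fix: Swap the bounds so the smaller value comes first

Corrected query:
SELECT id, name, price FROM products WHERE price BETWEEN 549.57 AND 1029.4

Result:
id | name    | price 
---+---------+-------
1  | Toaster | 642.29
2  | Hose    | 695.09
3  | Blender | 865.4 
4  | Shovel  | 900.73
6  | Rake    | 948.25
8  | Hose    | 854.8 
9  | Shovel  | 690.91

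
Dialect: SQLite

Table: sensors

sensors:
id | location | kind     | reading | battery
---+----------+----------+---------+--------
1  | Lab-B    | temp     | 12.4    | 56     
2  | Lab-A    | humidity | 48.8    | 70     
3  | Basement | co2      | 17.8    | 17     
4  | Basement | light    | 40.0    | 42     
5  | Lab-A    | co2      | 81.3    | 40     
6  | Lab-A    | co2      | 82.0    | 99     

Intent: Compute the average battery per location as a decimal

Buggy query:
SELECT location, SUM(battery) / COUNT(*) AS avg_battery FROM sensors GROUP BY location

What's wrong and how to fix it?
Bug: SUM(battery) and COUNT(*) are both integers; the division truncates the fractional part

Fix: Multiply by 1.0 (or CAST to REAL) to force floating-point division

Corrected query:
SELECT location, SUM(battery) * 1.0 / COUNT(*) AS avg_battery FROM sensors GROUP BY location

Result:
location | avg_battery
---------+------------
Basement | 29.5       
Lab-A    | 69.666667  
Lab-B    | 56         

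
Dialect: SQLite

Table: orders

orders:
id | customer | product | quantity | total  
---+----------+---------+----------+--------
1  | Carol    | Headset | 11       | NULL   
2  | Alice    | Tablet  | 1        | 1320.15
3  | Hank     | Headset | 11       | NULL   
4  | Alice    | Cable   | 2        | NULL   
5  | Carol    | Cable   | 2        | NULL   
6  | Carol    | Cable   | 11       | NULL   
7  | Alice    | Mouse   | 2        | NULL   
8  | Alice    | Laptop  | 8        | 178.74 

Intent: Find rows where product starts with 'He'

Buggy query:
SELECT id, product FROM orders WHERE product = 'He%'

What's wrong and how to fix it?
Bug: '=' compares the literal string including the % character; pattern matching needs LIKE

Fix: Use LIKE for wildcard pattern matching

Corrected query:
SELECT id, product FROM orders WHERE product LIKE 'He%'

Result:
id | product
---+--------
1  | Headset
3  | Headset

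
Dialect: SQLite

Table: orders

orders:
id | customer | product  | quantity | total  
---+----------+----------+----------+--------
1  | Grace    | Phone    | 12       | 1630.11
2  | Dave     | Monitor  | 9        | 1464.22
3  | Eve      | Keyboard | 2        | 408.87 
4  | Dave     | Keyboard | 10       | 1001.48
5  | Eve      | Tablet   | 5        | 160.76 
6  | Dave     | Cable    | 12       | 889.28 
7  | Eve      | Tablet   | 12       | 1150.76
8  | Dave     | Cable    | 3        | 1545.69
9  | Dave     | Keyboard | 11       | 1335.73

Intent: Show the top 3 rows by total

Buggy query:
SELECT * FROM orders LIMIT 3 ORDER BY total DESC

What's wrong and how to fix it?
Bug: ORDER BY cannot follow LIMIT; LIMIT is the final clause

Fix: Sort with ORDER BY, then apply LIMIT

Corrected query:
SELECT * FROM orders ORDER BY total DESC LIMIT 3

Result:
id | customer | product | quantity | total  
---+----------+---------+----------+--------
1  | Grace    | Phone   | 12       | 1630.11
8  | Dave     | Cable   | 3        | 1545.69
2  | Dave     | Monitor | 9        | 1464.22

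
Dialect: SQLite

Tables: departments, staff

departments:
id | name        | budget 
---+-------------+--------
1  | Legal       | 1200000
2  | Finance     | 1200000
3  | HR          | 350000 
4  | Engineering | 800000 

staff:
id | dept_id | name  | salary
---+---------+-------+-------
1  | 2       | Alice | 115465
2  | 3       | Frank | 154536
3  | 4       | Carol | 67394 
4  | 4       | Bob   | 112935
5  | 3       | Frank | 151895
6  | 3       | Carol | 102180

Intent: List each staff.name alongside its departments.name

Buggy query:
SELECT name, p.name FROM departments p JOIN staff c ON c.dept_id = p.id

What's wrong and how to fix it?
Bug: 'name' exists in both joined tables, so the database can't tell which one is meant

Fix: Qualify the column with its table alias (c.name)

Corrected query:
SELECT c.name, p.name FROM departments p JOIN staff c ON c.dept_id = p.id

Result:
name  | name       
------+------------
Alice | Finance    
Frank | HR         
Carol | Engineering
Bob   | Engineering
Frank | HR         
Carol | HR         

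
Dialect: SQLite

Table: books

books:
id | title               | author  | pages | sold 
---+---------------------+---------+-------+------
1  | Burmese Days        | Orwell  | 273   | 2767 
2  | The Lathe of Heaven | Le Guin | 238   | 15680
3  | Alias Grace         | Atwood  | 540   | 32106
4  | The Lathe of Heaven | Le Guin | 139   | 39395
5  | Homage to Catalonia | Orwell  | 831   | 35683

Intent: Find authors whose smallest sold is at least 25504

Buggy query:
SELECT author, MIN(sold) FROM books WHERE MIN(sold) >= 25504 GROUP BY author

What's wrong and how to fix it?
Bug: MIN() in WHERE is a misuse of aggregate

Fix: Use HAVING for the per-group MIN condition

Corrected query:
SELECT author, MIN(sold) FROM books GROUP BY author HAVING MIN(sold) >= 25504

Result:
author | MIN(sold)
-------+----------
Atwood | 32106    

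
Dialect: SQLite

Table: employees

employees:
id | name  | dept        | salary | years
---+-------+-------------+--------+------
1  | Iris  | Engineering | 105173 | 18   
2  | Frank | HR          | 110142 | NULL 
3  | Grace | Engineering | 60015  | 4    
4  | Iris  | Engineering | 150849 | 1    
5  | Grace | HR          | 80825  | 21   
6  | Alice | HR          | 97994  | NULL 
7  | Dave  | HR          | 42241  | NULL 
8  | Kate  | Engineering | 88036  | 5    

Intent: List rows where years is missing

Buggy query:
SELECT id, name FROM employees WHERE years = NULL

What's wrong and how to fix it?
Bug: Comparing to NULL with '=' never matches; NULL = NULL is unknown, not true

Fix: Replace '= NULL' with 'IS NULL'

Corrected query:
SELECT id, name FROM employees WHERE years IS NULL

Result:
id | name 
---+------
2  | Frank
6  | Alice
7  | Dave 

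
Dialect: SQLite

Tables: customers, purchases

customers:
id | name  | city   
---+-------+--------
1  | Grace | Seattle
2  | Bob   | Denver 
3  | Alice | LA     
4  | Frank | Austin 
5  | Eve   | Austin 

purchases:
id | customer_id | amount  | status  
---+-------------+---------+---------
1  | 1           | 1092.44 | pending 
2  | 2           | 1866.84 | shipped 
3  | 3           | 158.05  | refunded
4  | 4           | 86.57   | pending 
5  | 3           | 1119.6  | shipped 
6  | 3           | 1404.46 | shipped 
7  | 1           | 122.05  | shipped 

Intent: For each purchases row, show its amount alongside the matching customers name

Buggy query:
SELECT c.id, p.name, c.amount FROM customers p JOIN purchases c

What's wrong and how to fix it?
Bug: Missing join condition: each purchases row is matched to all customers rows instead of just its own

Fix: Add ON c.customer_id = p.id to the JOIN

Corrected query:
SELECT c.id, p.name, c.amount FROM customers p JOIN purchases c ON c.customer_id = p.id

Result:
id | name  | amount 
---+-------+--------
1  | Grace | 1092.44
2  | Bob   | 1866.84
3  | Alice | 158.05 
4  | Frank | 86.57  
5  | Alice | 1119.6 
6  | Alice | 1404.46
7  | Grace | 122.05 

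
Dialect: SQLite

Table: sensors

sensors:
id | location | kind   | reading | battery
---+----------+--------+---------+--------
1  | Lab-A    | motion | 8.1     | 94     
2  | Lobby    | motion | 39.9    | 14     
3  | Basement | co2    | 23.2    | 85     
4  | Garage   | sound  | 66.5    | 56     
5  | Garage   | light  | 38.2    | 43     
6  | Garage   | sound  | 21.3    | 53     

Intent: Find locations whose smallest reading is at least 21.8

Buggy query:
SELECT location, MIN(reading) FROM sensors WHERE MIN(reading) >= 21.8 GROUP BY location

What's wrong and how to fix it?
Bug: Aggregates like MIN are computed per group after WHERE runs

Fix: Replace WHERE with HAVING after the GROUP BY

Corrected query:
SELECT location, MIN(reading) FROM sensors GROUP BY location HAVING MIN(reading) >= 21.8

Result:
location | MIN(reading)
---------+-------------
Basement | 23.2        
Lobby    | 39.9        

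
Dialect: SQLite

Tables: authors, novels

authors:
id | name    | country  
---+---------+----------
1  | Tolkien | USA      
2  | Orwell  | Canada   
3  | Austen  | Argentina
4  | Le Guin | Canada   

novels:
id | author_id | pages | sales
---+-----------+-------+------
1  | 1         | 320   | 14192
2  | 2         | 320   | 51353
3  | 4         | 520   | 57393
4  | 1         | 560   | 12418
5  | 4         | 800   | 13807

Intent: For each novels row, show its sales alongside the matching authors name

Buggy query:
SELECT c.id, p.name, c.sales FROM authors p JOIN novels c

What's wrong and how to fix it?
Bug: JOIN with no ON clause produces a cartesian product; every novels row pairs with every authors row

Fix: Add ON c.author_id = p.id to the JOIN

Corrected query:
SELECT c.id, p.name, c.sales FROM authors p JOIN novels c ON c.author_id = p.id

Result:
id | name    | sales
---+---------+------
1  | Tolkien | 14192
2  | Orwell  | 51353
3  | Le Guin | 57393
4  | Tolkien | 12418
5  | Le Guin | 13807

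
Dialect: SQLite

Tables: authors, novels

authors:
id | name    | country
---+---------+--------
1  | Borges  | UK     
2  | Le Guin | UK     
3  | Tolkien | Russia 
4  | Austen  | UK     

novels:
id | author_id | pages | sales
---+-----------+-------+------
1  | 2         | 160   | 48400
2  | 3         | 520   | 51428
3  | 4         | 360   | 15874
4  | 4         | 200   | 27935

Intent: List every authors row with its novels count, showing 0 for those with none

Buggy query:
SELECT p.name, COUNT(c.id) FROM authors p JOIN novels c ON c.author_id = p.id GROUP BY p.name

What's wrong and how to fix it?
Bug: INNER JOIN drops authors rows that have no matching novels rows

Fix: Use LEFT JOIN so parents without children still appear (COUNT(c.id) gives 0)

Corrected query:
SELECT p.name, COUNT(c.id) FROM authors p LEFT JOIN novels c ON c.author_id = p.id GROUP BY p.name

Result:
name    | COUNT(c.id)
--------+------------
Austen  | 2          
Borges  | 0          
Le Guin | 1          
Tolkien | 1          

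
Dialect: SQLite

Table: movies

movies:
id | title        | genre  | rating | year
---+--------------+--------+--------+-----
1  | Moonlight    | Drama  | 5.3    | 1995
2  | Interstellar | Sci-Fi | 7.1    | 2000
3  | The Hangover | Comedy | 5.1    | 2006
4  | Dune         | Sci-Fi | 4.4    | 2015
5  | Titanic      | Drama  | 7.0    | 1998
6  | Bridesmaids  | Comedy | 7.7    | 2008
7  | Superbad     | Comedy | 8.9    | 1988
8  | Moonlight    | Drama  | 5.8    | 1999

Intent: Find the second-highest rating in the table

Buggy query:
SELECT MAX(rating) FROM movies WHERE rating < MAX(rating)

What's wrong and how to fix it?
Bug: The inner MAX is an aggregate inside WHERE, which is not allowed

Fix: Compute the overall MAX in a subquery, then take MAX of rows below it

Corrected query:
SELECT MAX(rating) FROM movies WHERE rating < (SELECT MAX(rating) FROM movies)

Result:
MAX(rating)
-----------
7.7        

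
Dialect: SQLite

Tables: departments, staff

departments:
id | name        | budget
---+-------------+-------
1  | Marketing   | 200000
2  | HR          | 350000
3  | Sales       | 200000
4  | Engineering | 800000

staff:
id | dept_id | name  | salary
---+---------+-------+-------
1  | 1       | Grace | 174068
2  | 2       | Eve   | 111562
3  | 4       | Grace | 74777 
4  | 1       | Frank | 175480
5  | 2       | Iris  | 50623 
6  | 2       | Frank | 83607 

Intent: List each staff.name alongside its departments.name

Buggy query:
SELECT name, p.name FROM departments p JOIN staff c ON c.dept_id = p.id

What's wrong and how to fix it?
Bug: 'name' exists in both joined tables, so the database can't tell which one is meant

Fix: Prefix ambiguous columns with the table alias

Corrected query:
SELECT c.name, p.name FROM departments p JOIN staff c ON c.dept_id = p.id

Result:
name  | name       
------+------------
Grace | Marketing  
Eve   | HR         
Grace | Engineering
Frank | Marketing  
Iris  | HR         
Frank | HR         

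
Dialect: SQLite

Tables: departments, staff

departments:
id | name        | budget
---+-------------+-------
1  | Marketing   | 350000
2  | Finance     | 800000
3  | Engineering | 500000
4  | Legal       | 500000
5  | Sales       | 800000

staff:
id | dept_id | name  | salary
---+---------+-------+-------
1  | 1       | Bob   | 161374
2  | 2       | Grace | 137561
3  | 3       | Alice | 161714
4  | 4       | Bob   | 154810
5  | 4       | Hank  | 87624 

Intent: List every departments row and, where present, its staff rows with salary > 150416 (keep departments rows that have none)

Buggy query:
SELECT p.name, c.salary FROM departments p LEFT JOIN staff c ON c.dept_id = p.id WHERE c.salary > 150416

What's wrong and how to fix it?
Bug: A WHERE condition on the right-hand table after LEFT JOIN drops unmatched parents

Fix: Put 'c.salary > 150416' in the JOIN's ON clause instead of WHERE

Corrected query:
SELECT p.name, c.salary FROM departments p LEFT JOIN staff c ON c.dept_id = p.id AND c.salary > 150416

Result:
name        | salary
------------+-------
Marketing   | 161374
Finance     | NULL  
Engineering | 161714
Legal       | 154810
Sales       | NULL  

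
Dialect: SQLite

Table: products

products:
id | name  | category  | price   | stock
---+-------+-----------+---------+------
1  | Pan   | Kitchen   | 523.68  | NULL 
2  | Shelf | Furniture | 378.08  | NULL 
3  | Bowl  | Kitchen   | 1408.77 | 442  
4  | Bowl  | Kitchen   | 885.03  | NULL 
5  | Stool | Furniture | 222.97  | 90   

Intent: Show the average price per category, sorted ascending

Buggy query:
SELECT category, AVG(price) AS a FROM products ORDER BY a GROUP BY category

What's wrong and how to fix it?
Bug: ORDER BY appears before GROUP BY; SQL clause order requires GROUP BY first

Fix: Reorder: SELECT … FROM … GROUP BY … ORDER BY …

Corrected query:
SELECT category, AVG(price) AS a FROM products GROUP BY category ORDER BY a

Result:
category  | a      
----------+--------
Furniture | 300.525
Kitchen   | 939.16 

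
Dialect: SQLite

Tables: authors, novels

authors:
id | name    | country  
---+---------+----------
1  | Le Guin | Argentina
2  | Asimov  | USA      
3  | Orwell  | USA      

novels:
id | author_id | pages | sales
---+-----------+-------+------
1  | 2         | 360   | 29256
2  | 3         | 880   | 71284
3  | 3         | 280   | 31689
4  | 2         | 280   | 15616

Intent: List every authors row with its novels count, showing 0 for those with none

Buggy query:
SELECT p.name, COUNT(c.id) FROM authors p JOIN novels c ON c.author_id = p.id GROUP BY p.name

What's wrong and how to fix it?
Bug: INNER JOIN drops authors rows that have no matching novels rows

Fix: Switch to LEFT JOIN to retain unmatched parent rows

Corrected query:
SELECT p.name, COUNT(c.id) FROM authors p LEFT JOIN novels c ON c.author_id = p.id GROUP BY p.name

Result:
name    | COUNT(c.id)
--------+------------
Asimov  | 2          
Le Guin | 0          
Orwell  | 2          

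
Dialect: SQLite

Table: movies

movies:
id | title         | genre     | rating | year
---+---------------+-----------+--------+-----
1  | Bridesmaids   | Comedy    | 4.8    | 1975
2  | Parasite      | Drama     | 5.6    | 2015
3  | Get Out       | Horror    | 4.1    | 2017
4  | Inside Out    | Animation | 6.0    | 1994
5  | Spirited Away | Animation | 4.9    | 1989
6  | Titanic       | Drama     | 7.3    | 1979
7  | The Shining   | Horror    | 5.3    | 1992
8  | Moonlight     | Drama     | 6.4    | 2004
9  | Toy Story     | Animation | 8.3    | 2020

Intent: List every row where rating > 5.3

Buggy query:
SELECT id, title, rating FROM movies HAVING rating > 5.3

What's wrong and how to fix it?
Bug: This is a non-aggregate query (no GROUP BY, no aggregates), so in SQLite the HAVING clause is invalid here; a row-level condition belongs in WHERE

Fix: Use WHERE for row-level filtering

Corrected query:
SELECT id, title, rating FROM movies WHERE rating > 5.3

Result:
id | title      | rating
---+------------+-------
2  | Parasite   | 5.6   
4  | Inside Out | 6     
6  | Titanic    | 7.3   
8  | Moonlight  | 6.4   
9  | Toy Story  | 8.3   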